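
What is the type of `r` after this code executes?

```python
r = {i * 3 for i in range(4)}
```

A set comprehension {expr for x in iterable} produces a set

set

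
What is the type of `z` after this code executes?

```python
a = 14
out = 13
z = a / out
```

int / int always returns float in Python 3 (14 / 13 = 1.07692)

float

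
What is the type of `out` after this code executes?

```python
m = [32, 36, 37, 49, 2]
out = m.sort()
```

list.sort() returns None (sorts in place)

NoneType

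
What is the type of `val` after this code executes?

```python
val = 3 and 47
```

'and' returns the last value when all truthy (47, which is int)

int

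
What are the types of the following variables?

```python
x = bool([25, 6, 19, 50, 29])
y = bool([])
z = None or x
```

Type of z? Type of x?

None or <bool> returns the bool; bool() returns bool

bool, bool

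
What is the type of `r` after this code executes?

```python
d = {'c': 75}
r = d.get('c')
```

dict.get() returns the value (int) when key is found

int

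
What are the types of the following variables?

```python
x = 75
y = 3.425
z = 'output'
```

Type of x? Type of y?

x is int; y is float

int, float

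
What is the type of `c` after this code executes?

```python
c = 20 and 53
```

'and' returns the last value when all truthy (53, which is int)

int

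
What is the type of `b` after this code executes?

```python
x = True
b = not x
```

'not' always returns bool

bool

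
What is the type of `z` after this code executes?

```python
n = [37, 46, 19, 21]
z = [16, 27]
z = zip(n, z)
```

zip() returns a zip iterator object

zip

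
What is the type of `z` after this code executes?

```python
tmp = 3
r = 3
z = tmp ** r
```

int ** positive int returns int (3 ** 3 = 27)

int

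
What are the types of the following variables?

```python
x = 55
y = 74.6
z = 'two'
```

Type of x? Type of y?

x is int; y is float

int, float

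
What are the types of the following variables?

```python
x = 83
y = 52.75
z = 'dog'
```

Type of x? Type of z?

x is int; z is str

int, str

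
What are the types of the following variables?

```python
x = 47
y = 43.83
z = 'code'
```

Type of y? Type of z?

y is float; z is str

float, str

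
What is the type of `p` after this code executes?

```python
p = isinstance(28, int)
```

isinstance() returns bool

bool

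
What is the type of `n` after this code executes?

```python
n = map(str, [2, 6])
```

map() returns a map iterator object

map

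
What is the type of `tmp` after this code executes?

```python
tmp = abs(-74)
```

abs() of int returns int

int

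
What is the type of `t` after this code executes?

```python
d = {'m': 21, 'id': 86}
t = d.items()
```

dict.items() returns a dict_items view

dict_items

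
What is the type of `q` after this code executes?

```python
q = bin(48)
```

bin() returns str representation

str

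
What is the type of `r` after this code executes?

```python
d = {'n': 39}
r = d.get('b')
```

dict.get() returns None when key 'b' is not found and no default given

NoneType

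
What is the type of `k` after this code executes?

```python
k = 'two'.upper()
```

str.upper() returns str

str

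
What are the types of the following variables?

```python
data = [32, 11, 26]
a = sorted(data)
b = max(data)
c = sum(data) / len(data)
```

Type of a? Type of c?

sorted() returns list; int / int returns float

list, float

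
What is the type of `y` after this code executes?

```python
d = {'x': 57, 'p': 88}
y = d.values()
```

.values() returns a dict_values view object

dict_values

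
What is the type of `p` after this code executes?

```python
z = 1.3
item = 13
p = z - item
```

float - int returns float (1.3 - 13 = -11.7)

float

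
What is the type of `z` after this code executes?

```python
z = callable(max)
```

callable() returns bool

bool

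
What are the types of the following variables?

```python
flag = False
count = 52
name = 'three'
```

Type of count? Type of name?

count is int; name is str

int, str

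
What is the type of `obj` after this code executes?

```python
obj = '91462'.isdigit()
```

str.isdigit() returns bool

bool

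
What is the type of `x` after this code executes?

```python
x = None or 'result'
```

'or' with None returns the other value ('result', str)

str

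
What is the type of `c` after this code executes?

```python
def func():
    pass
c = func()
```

A function with no return statement returns None

NoneType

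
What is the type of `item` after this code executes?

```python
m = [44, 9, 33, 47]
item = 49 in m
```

'in' operator returns bool

bool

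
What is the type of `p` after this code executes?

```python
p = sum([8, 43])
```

sum() of ints returns int

int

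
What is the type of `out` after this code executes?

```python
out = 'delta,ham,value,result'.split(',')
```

str.split() returns list

list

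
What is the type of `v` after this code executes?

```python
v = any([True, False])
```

any() returns bool

bool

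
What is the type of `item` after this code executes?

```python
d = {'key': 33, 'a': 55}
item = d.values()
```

.values() returns a dict_values view object

dict_values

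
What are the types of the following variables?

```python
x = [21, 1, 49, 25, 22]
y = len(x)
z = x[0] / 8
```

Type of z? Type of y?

int / int returns float; len() returns int

float, int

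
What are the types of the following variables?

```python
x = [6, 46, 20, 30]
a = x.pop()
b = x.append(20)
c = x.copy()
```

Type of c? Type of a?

list.copy() returns list; list.pop() returns the element (int)

list, int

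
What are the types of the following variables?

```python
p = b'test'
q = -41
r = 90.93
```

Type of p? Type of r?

p is bytes; r is float

bytes, float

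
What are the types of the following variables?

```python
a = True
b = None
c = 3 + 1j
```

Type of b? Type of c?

b is NoneType; c is complex

NoneType, complex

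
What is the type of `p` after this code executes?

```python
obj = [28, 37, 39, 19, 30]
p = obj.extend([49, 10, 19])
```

list.extend() returns None

NoneType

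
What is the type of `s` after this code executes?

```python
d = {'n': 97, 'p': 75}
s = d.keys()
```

.keys() returns a dict_keys view object

dict_keys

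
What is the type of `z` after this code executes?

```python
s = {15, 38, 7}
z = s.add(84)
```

set.add() returns None (mutates in place)

NoneType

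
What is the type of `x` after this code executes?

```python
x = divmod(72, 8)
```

divmod() returns a tuple (quotient, remainder)

tuple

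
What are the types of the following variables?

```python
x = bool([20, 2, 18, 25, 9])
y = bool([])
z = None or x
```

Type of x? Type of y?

bool() returns bool; bool() returns bool

bool, bool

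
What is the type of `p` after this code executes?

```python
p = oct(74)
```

oct() returns str representation

str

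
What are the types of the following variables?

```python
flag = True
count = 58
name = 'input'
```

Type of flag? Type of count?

flag is bool; count is int

bool, int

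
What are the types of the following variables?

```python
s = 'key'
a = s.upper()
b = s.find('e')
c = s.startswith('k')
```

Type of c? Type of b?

str.startswith() returns bool; str.find() returns int

bool, int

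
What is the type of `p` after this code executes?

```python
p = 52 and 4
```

'and' returns the last value when all truthy (4, which is int)

int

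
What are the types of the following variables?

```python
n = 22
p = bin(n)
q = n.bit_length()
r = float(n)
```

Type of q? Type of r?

int.bit_length() returns int; float() returns float

int, float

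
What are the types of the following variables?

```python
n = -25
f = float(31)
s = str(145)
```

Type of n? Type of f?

n is int; f is float

int, float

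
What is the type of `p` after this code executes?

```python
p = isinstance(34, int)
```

isinstance() returns bool

bool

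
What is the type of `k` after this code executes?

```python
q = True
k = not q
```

'not' always returns bool

bool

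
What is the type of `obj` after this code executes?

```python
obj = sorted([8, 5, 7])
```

sorted() always returns list

list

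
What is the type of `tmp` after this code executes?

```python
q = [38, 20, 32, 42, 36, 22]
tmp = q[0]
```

Indexing a list of ints returns int (q[0] = 38)

int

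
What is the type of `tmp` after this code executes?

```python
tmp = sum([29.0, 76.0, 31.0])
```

sum() of floats returns float

float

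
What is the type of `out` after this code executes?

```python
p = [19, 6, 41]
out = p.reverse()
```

list.reverse() returns None

NoneType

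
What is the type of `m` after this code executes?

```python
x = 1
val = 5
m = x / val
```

int / int always returns float in Python 3 (1 / 5 = 0.2)

float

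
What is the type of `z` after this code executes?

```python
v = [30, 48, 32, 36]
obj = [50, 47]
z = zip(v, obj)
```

zip() returns a zip iterator object

zip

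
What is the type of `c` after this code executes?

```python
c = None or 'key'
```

'or' with None returns the other value ('key', str)

str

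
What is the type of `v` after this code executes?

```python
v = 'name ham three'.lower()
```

str.lower() returns str

str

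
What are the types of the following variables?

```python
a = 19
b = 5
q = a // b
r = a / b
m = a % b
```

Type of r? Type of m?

int / int returns float; int % int returns int

float, int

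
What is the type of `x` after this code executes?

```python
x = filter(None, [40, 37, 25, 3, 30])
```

filter() returns a filter iterator object

filter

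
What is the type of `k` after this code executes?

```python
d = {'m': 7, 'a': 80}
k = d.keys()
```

.keys() returns a dict_keys view object

dict_keys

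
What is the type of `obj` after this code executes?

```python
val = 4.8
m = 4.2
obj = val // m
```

float // float returns float (floor division preserves float type)

float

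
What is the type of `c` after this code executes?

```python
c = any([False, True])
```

any() returns bool

bool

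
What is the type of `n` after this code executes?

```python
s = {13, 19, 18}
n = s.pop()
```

Popping from a set of ints returns int

int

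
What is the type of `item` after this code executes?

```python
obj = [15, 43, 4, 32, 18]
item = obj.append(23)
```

list.append() returns None (mutates in place)

NoneType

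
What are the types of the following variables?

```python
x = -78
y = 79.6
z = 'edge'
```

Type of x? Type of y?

x is int; y is float

int, float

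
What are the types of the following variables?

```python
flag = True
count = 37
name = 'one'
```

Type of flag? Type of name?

flag is bool; name is str

bool, str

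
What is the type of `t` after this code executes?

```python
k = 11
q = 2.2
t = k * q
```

int * float returns float (11 * 2.2 = 24.2)

float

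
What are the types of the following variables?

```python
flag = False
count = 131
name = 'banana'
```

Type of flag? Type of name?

flag is bool; name is str

bool, str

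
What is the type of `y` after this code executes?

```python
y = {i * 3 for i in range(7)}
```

A set comprehension {expr for x in iterable} produces a set

set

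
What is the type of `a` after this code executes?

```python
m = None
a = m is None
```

'is' comparison returns bool

bool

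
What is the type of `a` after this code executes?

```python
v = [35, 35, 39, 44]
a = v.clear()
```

list.clear() returns None

NoneType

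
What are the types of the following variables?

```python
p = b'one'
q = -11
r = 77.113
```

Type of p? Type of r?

p is bytes; r is float

bytes, float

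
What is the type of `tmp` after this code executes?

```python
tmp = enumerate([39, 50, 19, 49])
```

enumerate() returns an enumerate iterator object

enumerate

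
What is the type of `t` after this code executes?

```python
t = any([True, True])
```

any() returns bool

bool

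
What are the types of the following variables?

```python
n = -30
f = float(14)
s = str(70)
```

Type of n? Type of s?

n is int; s is str

int, str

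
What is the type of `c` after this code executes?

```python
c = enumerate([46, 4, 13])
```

enumerate() returns an enumerate iterator object

enumerate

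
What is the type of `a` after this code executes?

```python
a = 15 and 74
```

'and' returns the last value when all truthy (74, which is int)

int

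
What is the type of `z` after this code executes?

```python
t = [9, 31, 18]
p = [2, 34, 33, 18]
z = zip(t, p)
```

zip() returns a zip iterator object

zip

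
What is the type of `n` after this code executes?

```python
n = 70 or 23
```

'or' returns the first truthy value (70, which is int)

int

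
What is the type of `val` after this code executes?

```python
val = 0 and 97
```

'and' returns the first falsy value (0, which is int)

int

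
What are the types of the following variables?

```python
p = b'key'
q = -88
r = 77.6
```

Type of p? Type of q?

p is bytes; q is int

bytes, int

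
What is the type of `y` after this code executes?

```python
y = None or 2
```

'or' with None returns the other value (2, int)

int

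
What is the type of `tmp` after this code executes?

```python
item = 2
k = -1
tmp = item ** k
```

int ** negative int returns float

float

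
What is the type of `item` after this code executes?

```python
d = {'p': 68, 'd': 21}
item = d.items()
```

dict.items() returns a dict_items view

dict_items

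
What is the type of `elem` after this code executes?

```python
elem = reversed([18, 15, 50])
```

reversed() on a list returns a list_reverseiterator

list_reverseiterator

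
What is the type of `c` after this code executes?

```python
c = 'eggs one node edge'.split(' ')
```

str.split() returns list

list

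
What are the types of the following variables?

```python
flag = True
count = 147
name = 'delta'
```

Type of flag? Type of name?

flag is bool; name is str

bool, str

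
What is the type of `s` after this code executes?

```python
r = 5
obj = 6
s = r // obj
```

int // int returns int (5 // 6 = 0)

int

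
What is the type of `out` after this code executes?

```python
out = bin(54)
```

bin() returns str representation

str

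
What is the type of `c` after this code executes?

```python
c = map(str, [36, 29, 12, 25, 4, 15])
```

map() returns a map iterator object

map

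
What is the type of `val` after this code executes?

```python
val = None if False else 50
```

Ternary: condition is False, else branch (50) taken → int

int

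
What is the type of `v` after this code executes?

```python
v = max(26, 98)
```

max() of ints returns int

int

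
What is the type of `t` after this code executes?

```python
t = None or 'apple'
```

'or' with None returns the other value ('apple', str)

str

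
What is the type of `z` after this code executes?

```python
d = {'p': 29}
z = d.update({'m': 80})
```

dict.update() returns None

NoneType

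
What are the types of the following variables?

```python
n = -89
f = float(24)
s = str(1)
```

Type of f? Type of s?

f is float; s is str

float, str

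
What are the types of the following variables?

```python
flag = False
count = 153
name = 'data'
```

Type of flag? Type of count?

flag is bool; count is int

bool, int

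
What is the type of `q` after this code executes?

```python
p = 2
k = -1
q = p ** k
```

int ** negative int returns float

float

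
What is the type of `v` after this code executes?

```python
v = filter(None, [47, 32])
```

filter() returns a filter iterator object

filter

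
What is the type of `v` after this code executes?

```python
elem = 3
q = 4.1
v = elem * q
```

int * float returns float (3 * 4.1 = 12.3)

float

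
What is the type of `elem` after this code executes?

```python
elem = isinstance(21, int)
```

isinstance() returns bool

bool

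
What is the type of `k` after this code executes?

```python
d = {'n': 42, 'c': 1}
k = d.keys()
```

.keys() returns a dict_keys view object

dict_keys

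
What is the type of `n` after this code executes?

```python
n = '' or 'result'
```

'or' returns first truthy value ('result', which is str)

str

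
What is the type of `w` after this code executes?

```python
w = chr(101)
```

chr() returns str (single character)

str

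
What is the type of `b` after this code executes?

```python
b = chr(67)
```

chr() returns str (single character)

str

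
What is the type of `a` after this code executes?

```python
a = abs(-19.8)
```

abs() of float returns float

float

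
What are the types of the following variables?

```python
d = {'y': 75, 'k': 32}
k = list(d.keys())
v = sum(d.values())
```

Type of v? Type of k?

sum of int values returns int; list(...) returns list

int, list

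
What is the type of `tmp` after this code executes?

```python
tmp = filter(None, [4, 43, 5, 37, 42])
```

filter() returns a filter iterator object

filter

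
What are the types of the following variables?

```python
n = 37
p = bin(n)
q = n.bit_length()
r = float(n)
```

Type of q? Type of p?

int.bit_length() returns int; bin() returns str

int, str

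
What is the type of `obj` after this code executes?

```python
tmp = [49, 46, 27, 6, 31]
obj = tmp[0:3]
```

Slicing a list always returns a list

list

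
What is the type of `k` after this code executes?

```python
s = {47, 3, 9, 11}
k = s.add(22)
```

set.add() returns None (mutates in place)

NoneType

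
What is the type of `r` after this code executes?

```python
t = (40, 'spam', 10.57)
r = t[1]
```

Index 1 of tuple is 'spam' which is str

str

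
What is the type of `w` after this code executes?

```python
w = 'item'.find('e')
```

str.find() returns int (index, or -1)

int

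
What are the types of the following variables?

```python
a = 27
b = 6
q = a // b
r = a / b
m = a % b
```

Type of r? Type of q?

int / int returns float; int // int returns int

float, int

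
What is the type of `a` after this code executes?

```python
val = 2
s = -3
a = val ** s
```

int ** negative int returns float

float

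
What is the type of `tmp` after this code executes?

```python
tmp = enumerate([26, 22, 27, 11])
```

enumerate() returns an enumerate iterator object

enumerate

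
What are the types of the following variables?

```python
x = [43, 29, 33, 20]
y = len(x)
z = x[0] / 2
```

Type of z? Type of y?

int / int returns float; len() returns int

float, int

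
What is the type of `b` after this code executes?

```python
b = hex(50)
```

hex() returns str representation

str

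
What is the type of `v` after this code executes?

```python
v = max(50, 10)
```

max() of ints returns int

int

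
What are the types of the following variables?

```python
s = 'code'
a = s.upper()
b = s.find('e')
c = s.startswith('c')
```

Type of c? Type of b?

str.startswith() returns bool; str.find() returns int

bool, int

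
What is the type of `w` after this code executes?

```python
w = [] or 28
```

'or' returns first truthy value (28, which is int)

int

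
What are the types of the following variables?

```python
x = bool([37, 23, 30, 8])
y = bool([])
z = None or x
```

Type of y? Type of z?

bool() returns bool; None or <bool> returns the bool

bool, bool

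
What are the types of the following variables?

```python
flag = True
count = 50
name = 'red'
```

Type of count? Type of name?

count is int; name is str

int, str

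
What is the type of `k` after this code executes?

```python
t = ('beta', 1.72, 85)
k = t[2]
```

Index 2 of tuple is 85 which is int

int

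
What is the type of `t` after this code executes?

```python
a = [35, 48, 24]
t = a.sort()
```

list.sort() returns None (sorts in place)

NoneType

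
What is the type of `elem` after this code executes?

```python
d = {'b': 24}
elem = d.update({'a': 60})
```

dict.update() returns None

NoneType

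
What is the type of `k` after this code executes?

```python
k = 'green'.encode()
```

str.encode() returns bytes

bytes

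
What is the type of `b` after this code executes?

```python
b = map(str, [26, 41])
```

map() returns a map iterator object

map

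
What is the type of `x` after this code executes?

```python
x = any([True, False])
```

any() returns bool

bool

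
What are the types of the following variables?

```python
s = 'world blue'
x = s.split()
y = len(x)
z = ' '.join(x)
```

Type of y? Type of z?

len() returns int; str.join() returns str

int, str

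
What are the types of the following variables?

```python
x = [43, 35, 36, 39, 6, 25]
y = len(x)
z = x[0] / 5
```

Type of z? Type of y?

int / int returns float; len() returns int

float, int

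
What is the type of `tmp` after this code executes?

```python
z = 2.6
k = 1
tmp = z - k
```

float - int returns float (2.6 - 1 = 1.6)

float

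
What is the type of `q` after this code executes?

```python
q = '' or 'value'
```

'or' returns first truthy value ('value', which is str)

str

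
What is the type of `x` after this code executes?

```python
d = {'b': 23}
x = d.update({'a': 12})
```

dict.update() returns None

NoneType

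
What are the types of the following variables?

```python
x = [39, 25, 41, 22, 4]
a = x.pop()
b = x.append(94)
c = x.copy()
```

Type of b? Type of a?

list.append() returns None; list.pop() returns the element (int)

NoneType, int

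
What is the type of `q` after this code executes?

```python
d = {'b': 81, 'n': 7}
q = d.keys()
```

.keys() returns a dict_keys view object

dict_keys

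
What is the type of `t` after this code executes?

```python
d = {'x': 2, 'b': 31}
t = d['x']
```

Accessing dict[str, int] with key 'x' returns int value 2

int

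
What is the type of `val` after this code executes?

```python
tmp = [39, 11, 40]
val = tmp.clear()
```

list.clear() returns None

NoneType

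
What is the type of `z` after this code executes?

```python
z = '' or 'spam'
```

'or' returns first truthy value ('spam', which is str)

str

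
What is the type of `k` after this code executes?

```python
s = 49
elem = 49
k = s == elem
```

Equality comparison returns bool

bool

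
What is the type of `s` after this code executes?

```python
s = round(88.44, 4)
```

round() with ndigits arg returns float

float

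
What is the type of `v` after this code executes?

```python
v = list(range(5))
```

list(range(...)) returns list

list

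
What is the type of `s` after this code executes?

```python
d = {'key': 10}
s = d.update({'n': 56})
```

dict.update() returns None

NoneType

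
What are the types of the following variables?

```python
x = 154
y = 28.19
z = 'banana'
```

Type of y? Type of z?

y is float; z is str

float, str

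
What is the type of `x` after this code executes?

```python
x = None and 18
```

'and' returns first falsy value (None)

NoneType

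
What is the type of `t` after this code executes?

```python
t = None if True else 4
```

Ternary: condition is True, if branch (None) taken → NoneType

NoneType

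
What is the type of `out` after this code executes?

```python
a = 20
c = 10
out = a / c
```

int / int always returns float in Python 3 (20 / 10 = 2)

float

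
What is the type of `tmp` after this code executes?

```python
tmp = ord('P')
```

ord() returns int (Unicode code point)

int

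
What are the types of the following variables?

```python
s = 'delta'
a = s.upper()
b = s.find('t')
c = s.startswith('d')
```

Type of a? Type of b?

str.upper() returns str; str.find() returns int

str, int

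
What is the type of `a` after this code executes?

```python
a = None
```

None has type NoneType

NoneType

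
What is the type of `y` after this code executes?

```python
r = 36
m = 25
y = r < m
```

Comparison operators return bool

bool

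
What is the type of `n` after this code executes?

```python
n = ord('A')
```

ord() returns int (Unicode code point)

int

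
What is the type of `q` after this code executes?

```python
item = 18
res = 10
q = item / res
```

int / int always returns float in Python 3 (18 / 10 = 1.8)

float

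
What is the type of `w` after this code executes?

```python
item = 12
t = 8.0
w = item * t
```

int * float returns float (12 * 8.0 = 96.0)

float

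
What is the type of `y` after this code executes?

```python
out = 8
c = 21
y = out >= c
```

Comparison operators return bool

bool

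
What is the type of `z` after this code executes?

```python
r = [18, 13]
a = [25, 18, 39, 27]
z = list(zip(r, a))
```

list(zip(...)) returns a list of tuples

list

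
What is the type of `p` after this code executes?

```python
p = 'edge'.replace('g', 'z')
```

str.replace() returns str

str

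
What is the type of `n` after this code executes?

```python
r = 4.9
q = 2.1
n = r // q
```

float // float returns float (floor division preserves float type)

float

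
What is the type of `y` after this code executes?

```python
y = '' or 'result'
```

'or' returns first truthy value ('result', which is str)

str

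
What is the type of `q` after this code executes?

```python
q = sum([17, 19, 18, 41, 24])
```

sum() of ints returns int

int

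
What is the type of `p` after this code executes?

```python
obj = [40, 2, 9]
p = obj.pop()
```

list.pop() returns the popped element (int here)

int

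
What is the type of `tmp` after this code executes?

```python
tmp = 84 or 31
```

'or' returns the first truthy value (84, which is int)

int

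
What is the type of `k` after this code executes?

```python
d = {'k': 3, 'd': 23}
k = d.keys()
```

.keys() returns a dict_keys view object

dict_keys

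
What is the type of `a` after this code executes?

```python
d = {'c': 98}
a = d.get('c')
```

dict.get() returns the value (int) when key is found

int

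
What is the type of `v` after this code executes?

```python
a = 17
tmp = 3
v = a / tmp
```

int / int always returns float in Python 3 (17 / 3 = 5.66667)

float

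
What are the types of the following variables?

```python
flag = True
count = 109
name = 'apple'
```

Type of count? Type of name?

count is int; name is str

int, str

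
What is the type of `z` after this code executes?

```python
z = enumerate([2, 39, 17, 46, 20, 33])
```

enumerate() returns an enumerate iterator object

enumerate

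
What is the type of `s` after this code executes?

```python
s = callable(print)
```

callable() returns bool

bool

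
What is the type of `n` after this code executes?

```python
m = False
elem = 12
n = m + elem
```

bool + int returns int (False is 0, so 0 + 12 = 12)

int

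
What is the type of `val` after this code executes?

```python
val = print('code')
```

print() returns None

NoneType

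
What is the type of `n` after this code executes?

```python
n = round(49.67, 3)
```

round() with ndigits arg returns float

float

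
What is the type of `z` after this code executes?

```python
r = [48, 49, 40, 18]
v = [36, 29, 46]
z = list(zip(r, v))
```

list(zip(...)) returns a list of tuples

list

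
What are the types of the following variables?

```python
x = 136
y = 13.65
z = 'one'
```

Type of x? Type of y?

x is int; y is float

int, float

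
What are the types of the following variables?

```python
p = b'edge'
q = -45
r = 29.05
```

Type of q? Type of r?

q is int; r is float

int, float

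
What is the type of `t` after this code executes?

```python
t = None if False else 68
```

Ternary: condition is False, else branch (68) taken → int

int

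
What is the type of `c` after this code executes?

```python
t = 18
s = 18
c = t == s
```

Equality comparison returns bool

bool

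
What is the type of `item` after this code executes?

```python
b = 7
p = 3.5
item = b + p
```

int + float returns float (7 + 3.5 = 10.5)

float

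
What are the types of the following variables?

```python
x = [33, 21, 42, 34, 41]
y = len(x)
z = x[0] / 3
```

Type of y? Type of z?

len() returns int; int / int returns float

int, float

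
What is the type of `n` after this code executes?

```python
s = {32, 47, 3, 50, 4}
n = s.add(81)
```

set.add() returns None (mutates in place)

NoneType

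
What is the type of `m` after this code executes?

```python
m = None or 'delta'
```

'or' with None returns the other value ('delta', str)

str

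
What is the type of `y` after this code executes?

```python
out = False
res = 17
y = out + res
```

bool + int returns int (False is 0, so 0 + 17 = 17)

int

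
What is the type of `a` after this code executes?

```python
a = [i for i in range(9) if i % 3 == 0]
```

A list comprehension [...] produces a list

list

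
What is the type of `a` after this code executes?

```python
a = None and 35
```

'and' returns first falsy value (None)

NoneType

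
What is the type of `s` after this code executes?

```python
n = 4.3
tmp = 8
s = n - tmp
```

float - int returns float (4.3 - 8 = -3.7)

float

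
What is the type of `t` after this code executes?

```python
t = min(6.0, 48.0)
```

min() of floats returns float

float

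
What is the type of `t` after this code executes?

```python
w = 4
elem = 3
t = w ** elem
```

int ** positive int returns int (4 ** 3 = 64)

int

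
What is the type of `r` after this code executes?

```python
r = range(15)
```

range() returns a range object

range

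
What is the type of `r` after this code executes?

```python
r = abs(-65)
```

abs() of int returns int

int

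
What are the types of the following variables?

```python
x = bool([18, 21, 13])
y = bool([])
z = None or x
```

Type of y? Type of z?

bool() returns bool; None or <bool> returns the bool

bool, bool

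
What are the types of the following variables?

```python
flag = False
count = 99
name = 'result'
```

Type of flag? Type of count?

flag is bool; count is int

bool, int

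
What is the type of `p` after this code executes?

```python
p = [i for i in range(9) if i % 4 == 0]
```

A list comprehension [...] produces a list

list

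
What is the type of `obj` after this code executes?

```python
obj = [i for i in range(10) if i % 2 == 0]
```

A list comprehension [...] produces a list

list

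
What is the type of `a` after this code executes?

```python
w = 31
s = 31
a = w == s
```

Equality comparison returns bool

bool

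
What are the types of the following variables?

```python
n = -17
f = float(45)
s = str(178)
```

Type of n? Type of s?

n is int; s is str

int, str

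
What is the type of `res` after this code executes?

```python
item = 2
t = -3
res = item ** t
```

int ** negative int returns float

float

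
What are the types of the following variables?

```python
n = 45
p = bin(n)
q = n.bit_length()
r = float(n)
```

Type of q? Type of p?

int.bit_length() returns int; bin() returns str

int, str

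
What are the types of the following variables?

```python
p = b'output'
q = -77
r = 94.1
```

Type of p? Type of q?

p is bytes; q is int

bytes, int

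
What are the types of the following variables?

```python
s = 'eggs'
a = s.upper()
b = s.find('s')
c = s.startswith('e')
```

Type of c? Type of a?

str.startswith() returns bool; str.upper() returns str

bool, str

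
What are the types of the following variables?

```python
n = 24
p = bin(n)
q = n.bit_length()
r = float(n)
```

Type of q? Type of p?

int.bit_length() returns int; bin() returns str

int, str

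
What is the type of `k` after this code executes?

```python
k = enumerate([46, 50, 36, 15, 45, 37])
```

enumerate() returns an enumerate iterator object

enumerate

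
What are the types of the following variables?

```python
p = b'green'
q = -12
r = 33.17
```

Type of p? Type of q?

p is bytes; q is int

bytes, int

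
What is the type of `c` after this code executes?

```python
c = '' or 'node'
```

'or' returns first truthy value ('node', which is str)

str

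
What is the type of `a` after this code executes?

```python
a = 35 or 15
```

'or' returns the first truthy value (35, which is int)

int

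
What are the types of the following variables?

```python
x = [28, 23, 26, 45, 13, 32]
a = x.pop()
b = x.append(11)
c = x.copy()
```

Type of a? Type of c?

list.pop() returns the element (int); list.copy() returns list

int, list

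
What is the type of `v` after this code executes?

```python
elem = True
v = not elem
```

'not' always returns bool

bool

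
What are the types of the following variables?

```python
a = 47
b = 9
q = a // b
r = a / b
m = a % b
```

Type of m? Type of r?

int % int returns int; int / int returns float

int, float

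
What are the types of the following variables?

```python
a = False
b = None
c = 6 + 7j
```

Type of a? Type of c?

a is bool; c is complex

bool, complex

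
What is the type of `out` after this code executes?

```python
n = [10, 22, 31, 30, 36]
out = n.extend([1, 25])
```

list.extend() returns None

NoneType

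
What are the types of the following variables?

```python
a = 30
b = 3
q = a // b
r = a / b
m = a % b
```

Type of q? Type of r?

int // int returns int; int / int returns float

int, float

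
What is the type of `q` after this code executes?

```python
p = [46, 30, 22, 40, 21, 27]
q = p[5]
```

Indexing a list of ints returns int (p[5] = 27)

int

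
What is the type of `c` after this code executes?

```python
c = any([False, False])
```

any() returns bool

bool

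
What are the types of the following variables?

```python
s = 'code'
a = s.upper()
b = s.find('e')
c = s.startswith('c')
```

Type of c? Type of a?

str.startswith() returns bool; str.upper() returns str

bool, str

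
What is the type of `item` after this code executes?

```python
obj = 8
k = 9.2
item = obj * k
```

int * float returns float (8 * 9.2 = 73.6)

float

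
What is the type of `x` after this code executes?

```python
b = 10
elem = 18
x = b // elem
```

int // int returns int (10 // 18 = 0)

int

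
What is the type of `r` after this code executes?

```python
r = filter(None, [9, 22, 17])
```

filter() returns a filter iterator object

filter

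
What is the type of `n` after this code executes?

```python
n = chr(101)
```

chr() returns str (single character)

str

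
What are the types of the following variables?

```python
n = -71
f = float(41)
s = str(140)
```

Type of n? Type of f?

n is int; f is float

int, float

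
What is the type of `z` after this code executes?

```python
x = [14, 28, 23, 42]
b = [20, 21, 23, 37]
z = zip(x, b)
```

zip() returns a zip iterator object

zip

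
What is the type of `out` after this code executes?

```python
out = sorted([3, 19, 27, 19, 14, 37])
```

sorted() always returns list

list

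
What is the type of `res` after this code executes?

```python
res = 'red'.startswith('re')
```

str.startswith() returns bool

bool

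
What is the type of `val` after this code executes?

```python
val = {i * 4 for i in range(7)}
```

A set comprehension {expr for x in iterable} produces a set

set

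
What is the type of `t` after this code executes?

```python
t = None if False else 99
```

Ternary: condition is False, else branch (99) taken → int

int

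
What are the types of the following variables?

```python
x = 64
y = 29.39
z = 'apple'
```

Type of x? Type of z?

x is int; z is str

int, str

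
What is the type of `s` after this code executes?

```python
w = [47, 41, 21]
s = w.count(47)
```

list.count() returns int

int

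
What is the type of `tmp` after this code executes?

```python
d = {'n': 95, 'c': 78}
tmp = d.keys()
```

.keys() returns a dict_keys view object

dict_keys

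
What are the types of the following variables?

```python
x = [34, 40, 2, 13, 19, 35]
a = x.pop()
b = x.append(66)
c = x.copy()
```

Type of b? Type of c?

list.append() returns None; list.copy() returns list

NoneType, list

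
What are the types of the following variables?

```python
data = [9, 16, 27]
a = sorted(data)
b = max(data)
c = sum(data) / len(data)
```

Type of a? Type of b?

sorted() returns list; max of ints returns int

list, int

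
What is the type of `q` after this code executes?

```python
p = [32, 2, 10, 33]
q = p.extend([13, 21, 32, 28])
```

list.extend() returns None

NoneType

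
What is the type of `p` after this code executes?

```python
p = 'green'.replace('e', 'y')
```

str.replace() returns str

str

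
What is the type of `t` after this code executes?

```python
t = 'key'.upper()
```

str.upper() returns str

str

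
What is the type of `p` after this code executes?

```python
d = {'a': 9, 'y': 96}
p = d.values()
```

.values() returns a dict_values view object

dict_values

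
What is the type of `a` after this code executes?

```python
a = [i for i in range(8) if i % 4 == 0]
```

A list comprehension [...] produces a list

list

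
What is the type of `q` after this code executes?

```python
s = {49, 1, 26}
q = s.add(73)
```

set.add() returns None (mutates in place)

NoneType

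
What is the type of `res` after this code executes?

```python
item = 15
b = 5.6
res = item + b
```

int + float returns float (15 + 5.6 = 20.6)

float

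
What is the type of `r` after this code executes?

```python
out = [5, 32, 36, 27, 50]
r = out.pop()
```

list.pop() returns the popped element (int here)

int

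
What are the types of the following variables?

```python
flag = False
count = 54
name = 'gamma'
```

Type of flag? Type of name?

flag is bool; name is str

bool, str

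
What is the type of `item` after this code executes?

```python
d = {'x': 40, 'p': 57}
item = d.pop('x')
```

dict.pop() returns the value (int)

int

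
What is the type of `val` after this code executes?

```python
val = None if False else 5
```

Ternary: condition is False, else branch (5) taken → int

int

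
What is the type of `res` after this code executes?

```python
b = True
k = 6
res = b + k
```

bool + int returns int (True is 1, so 1 + 6 = 7)

int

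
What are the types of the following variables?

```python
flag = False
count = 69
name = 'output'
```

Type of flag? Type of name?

flag is bool; name is str

bool, str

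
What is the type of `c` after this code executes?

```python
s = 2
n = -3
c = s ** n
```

int ** negative int returns float

float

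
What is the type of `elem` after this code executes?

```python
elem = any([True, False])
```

any() returns bool

bool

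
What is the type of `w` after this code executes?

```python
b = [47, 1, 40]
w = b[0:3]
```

Slicing a list always returns a list

list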